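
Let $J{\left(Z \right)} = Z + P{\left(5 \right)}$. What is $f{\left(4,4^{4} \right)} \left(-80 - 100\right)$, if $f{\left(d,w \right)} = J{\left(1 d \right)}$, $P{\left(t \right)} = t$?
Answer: $-1620$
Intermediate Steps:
$J{\left(Z \right)} = 5 + Z$ ($J{\left(Z \right)} = Z + 5 = 5 + Z$)
$f{\left(d,w \right)} = 5 + d$ ($f{\left(d,w \right)} = 5 + 1 d = 5 + d$)
$f{\left(4,4^{4} \right)} \left(-80 - 100\right) = \left(5 + 4\right) \left(-80 - 100\right) = 9 \left(-180\right) = -1620$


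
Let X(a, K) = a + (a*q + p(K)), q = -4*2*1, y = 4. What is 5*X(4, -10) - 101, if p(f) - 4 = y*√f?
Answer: -221 + 20*I*√10 ≈ -221.0 + 63.246*I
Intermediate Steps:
p(f) = 4 + 4*√f
q = -8 (q = -8*1 = -8)
X(a, K) = 4 - 7*a + 4*√K (X(a, K) = a + (a*(-8) + (4 + 4*√K)) = a + (-8*a + (4 + 4*√K)) = a + (4 - 8*a + 4*√K) = 4 - 7*a + 4*√K)
5*X(4, -10) - 101 = 5*(4 - 7*4 + 4*√(-10)) - 101 = 5*(4 - 28 + 4*(I*√10)) - 101 = 5*(4 - 28 + 4*I*√10) - 101 = 5*(-24 + 4*I*√10) - 101 = (-120 + 20*I*√10) - 101 = -221 + 20*I*√10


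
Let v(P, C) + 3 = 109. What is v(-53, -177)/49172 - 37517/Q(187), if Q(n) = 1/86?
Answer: -79325794679/24586 ≈ -3.2265e+6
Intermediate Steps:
v(P, C) = 106 (v(P, C) = -3 + 109 = 106)
Q(n) = 1/86
v(-53, -177)/49172 - 37517/Q(187) = 106/49172 - 37517/1/86 = 106*(1/49172) - 37517*86 = 53/24586 - 3226462 = -79325794679/24586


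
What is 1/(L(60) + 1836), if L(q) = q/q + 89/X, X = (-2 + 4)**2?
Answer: 4/7437 ≈ 0.00053785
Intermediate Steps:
X = 4 (X = 2**2 = 4)
L(q) = 93/4 (L(q) = q/q + 89/4 = 1 + 89*(1/4) = 1 + 89/4 = 93/4)
1/(L(60) + 1836) = 1/(93/4 + 1836) = 1/(7437/4) = 4/7437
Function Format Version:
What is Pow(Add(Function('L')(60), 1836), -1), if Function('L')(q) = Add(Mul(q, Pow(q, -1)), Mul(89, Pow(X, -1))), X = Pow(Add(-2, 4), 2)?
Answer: Rational(4, 7437) ≈ 0.00053785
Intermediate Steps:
X = 4 (X = Pow(2, 2) = 4)
Function('L')(q) = Rational(93, 4) (Function('L')(q) = Add(Mul(q, Pow(q, -1)), Mul(89, Pow(4, -1))) = Add(1, Mul(89, Rational(1, 4))) = Add(1, Rational(89, 4)) = Rational(93, 4))
Pow(Add(Function('L')(60), 1836), -1) = Pow(Add(Rational(93, 4), 1836), -1) = Pow(Rational(7437, 4), -1) = Rational(4, 7437)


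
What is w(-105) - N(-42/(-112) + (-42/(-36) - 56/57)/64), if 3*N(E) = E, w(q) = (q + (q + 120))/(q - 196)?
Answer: 380021/2196096 ≈ 0.17304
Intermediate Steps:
w(q) = (120 + 2*q)/(-196 + q) (w(q) = (q + (120 + q))/(-196 + q) = (120 + 2*q)/(-196 + q))
N(E) = E/3
w(-105) - N(-42/(-112) + (-42/(-36) - 56/57)/64) = 2*(60 - 105)/(-196 - 105) - (-42/(-112) + (-42/(-36) - 56/57)/64)/3 = 2*(-45)/(-301) - (-42*(-1/112) + (-42*(-1/36) - 56*1/57)*(1/64))/3 = 2*(-1/301)*(-45) - (3/8 + (7/6 - 56/57)*(1/64))/3 = 90/301 - (3/8 + (7/38)*(1/64))/3 = 90/301 - (3/8 + 7/2432)/3 = 90/301 - 919/(3*2432) = 90/301 - 1*919/7296 = 90/301 - 919/7296 = 380021/2196096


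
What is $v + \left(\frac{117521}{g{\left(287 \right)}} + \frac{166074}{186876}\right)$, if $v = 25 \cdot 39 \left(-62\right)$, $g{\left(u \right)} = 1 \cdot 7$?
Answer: $- \frac{9518927081}{218022} \approx -43660.0$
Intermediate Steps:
$g{\left(u \right)} = 7$
$v = -60450$ ($v = 975 \left(-62\right) = -60450$)
$v + \left(\frac{117521}{g{\left(287 \right)}} + \frac{166074}{186876}\right) = -60450 + \left(\frac{117521}{7} + \frac{166074}{186876}\right) = -60450 + \left(117521 \cdot \frac{1}{7} + 166074 \cdot \frac{1}{186876}\right) = -60450 + \left(\frac{117521}{7} + \frac{27679}{31146}\right) = -60450 + \frac{3660502819}{218022} = - \frac{9518927081}{218022}$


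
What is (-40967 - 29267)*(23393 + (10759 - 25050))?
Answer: -639269868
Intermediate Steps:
(-40967 - 29267)*(23393 + (10759 - 25050)) = -70234*(23393 - 14291) = -70234*9102 = -639269868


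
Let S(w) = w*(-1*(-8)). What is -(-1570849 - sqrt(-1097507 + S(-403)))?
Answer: 1570849 + I*sqrt(1100731) ≈ 1.5708e+6 + 1049.2*I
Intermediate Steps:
S(w) = 8*w (S(w) = w*8 = 8*w)
-(-1570849 - sqrt(-1097507 + S(-403))) = -(-1570849 - sqrt(-1097507 + 8*(-403))) = -(-1570849 - sqrt(-1097507 - 3224)) = -(-1570849 - sqrt(-1100731)) = -(-1570849 - I*sqrt(1100731)) = 1570849 + I*sqrt(1100731)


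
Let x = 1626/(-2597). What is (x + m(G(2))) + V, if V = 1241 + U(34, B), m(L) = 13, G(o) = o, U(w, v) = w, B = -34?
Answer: 3343310/2597 ≈ 1287.4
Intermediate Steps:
x = -1626/2597 (x = 1626*(-1/2597) = -1626/2597 ≈ -0.62611)
V = 1275 (V = 1241 + 34 = 1275)
(x + m(G(2))) + V = (-1626/2597 + 13) + 1275 = 32135/2597 + 1275 = 3343310/2597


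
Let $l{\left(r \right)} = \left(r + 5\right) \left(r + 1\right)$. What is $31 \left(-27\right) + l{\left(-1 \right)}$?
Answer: $-837$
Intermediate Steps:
$l{\left(r \right)} = \left(1 + r\right) \left(5 + r\right)$ ($l{\left(r \right)} = \left(5 + r\right) \left(1 + r\right) = \left(1 + r\right) \left(5 + r\right)$)
$31 \left(-27\right) + l{\left(-1 \right)} = 31 \left(-27\right) + \left(5 + \left(-1\right)^{2} + 6 \left(-1\right)\right) = -837 + \left(5 + 1 - 6\right) = -837 + 0 = -837$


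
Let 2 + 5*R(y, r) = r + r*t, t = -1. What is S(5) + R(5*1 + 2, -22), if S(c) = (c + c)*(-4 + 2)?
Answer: -102/5 ≈ -20.400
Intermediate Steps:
R(y, r) = -⅖ (R(y, r) = -⅖ + (r + r*(-1))/5 = -⅖ + (r - r)/5 = -⅖ + (⅕)*0 = -⅖ + 0 = -⅖)
S(c) = -4*c (S(c) = (2*c)*(-2) = -4*c)
S(5) + R(5*1 + 2, -22) = -4*5 - ⅖ = -20 - ⅖ = -102/5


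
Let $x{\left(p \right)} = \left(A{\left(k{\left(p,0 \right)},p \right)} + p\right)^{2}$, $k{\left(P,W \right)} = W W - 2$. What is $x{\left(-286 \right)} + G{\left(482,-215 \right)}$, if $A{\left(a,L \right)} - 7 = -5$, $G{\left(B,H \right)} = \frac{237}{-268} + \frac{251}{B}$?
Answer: $\frac{5209386245}{64588} \approx 80656.0$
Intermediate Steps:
$k{\left(P,W \right)} = -2 + W^{2}$ ($k{\left(P,W \right)} = W^{2} - 2 = -2 + W^{2}$)
$G{\left(B,H \right)} = - \frac{237}{268} + \frac{251}{B}$ ($G{\left(B,H \right)} = 237 \left(- \frac{1}{268}\right) + \frac{251}{B} = - \frac{237}{268} + \frac{251}{B}$)
$A{\left(a,L \right)} = 2$ ($A{\left(a,L \right)} = 7 - 5 = 2$)
$x{\left(p \right)} = \left(2 + p\right)^{2}$
$x{\left(-286 \right)} + G{\left(482,-215 \right)} = \left(2 - 286\right)^{2} - \left(\frac{237}{268} - \frac{251}{482}\right) = \left(-284\right)^{2} + \left(- \frac{237}{268} + 251 \cdot \frac{1}{482}\right) = 80656 + \left(- \frac{237}{268} + \frac{251}{482}\right) = 80656 - \frac{23483}{64588} = \frac{5209386245}{64588}$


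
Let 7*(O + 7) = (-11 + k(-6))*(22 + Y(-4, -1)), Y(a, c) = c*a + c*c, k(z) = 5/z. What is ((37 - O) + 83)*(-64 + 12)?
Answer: -62842/7 ≈ -8977.4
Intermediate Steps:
Y(a, c) = c² + a*c (Y(a, c) = a*c + c² = c² + a*c)
O = -737/14 (O = -7 + ((-11 + 5/(-6))*(22 - (-4 - 1)))/7 = -7 + ((-11 + 5*(-⅙))*(22 - 1*(-5)))/7 = -7 + ((-11 - ⅚)*(22 + 5))/7 = -7 + (-71/6*27)/7 = -7 + (⅐)*(-639/2) = -7 - 639/14 = -737/14 ≈ -52.643)
((37 - O) + 83)*(-64 + 12) = ((37 - 1*(-737/14)) + 83)*(-64 + 12) = ((37 + 737/14) + 83)*(-52) = (1255/14 + 83)*(-52) = (2417/14)*(-52) = -62842/7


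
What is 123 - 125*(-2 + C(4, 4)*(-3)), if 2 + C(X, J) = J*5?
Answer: 7123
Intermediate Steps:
C(X, J) = -2 + 5*J (C(X, J) = -2 + J*5 = -2 + 5*J)
123 - 125*(-2 + C(4, 4)*(-3)) = 123 - 125*(-2 + (-2 + 5*4)*(-3)) = 123 - 125*(-2 + (-2 + 20)*(-3)) = 123 - 125*(-2 + 18*(-3)) = 123 - 125*(-2 - 54) = 123 - 125*(-56) = 123 + 7000 = 7123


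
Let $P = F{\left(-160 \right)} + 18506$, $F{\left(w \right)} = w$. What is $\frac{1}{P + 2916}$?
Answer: $\frac{1}{21262} \approx 4.7032 \cdot 10^{-5}$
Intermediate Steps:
$P = 18346$ ($P = -160 + 18506 = 18346$)
$\frac{1}{P + 2916} = \frac{1}{18346 + 2916} = \frac{1}{21262}$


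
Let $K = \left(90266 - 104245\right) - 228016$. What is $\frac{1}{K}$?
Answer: $- \frac{1}{241995} \approx -4.1323 \cdot 10^{-6}$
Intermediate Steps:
$K = -241995$ ($K = -13979 - 228016 = -241995$)
$\frac{1}{K} = \frac{1}{-241995} = - \frac{1}{241995}$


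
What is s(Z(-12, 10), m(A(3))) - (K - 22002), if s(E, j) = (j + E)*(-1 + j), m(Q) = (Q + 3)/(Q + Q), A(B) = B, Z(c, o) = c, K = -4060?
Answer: 26062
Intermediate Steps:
m(Q) = (3 + Q)/(2*Q) (m(Q) = (3 + Q)/((2*Q)) = (3 + Q)*(1/(2*Q)) = (3 + Q)/(2*Q))
s(E, j) = (-1 + j)*(E + j) (s(E, j) = (E + j)*(-1 + j) = (-1 + j)*(E + j))
s(Z(-12, 10), m(A(3))) - (K - 22002) = (((1/2)*(3 + 3)/3)**2 - 1*(-12) - (3 + 3)/(2*3) - 6*(3 + 3)/3) - (-4060 - 22002) = (((1/2)*(1/3)*6)**2 + 12 - 6/(2*3) - 6*6/3) - 1*(-26062) = (1**2 + 12 - 1*1 - 12*1) + 26062 = (1 + 12 - 1 - 12) + 26062 = 0 + 26062 = 26062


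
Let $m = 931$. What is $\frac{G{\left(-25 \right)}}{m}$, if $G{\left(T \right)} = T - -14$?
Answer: $- \frac{11}{931} \approx -0.011815$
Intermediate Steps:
$G{\left(T \right)} = 14 + T$ ($G{\left(T \right)} = T + 14 = 14 + T$)
$\frac{G{\left(-25 \right)}}{m} = \frac{14 - 25}{931} = \left(-11\right) \frac{1}{931} = - \frac{11}{931}$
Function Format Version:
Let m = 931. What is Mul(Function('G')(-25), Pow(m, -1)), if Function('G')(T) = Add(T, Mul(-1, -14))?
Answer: Rational(-11, 931) ≈ -0.011815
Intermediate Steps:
Function('G')(T) = Add(14, T) (Function('G')(T) = Add(T, 14) = Add(14, T))
Mul(Function('G')(-25), Pow(m, -1)) = Mul(Add(14, -25), Pow(931, -1)) = Mul(-11, Rational(1, 931)) = Rational(-11, 931)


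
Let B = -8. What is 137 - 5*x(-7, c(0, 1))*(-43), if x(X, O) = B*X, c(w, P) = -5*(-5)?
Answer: 12177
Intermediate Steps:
c(w, P) = 25
x(X, O) = -8*X
137 - 5*x(-7, c(0, 1))*(-43) = 137 - (-40)*(-7)*(-43) = 137 - 5*56*(-43) = 137 - 280*(-43) = 137 + 12040 = 12177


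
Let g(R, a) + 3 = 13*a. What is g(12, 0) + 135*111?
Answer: 14982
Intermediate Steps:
g(R, a) = -3 + 13*a
g(12, 0) + 135*111 = (-3 + 13*0) + 135*111 = (-3 + 0) + 14985 = -3 + 14985 = 14982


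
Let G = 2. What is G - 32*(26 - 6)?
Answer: -638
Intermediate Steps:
G - 32*(26 - 6) = 2 - 32*(26 - 6) = 2 - 32*20 = 2 - 640 = -638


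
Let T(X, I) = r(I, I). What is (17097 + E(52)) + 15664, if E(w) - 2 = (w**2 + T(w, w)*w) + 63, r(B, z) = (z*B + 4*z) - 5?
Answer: 186694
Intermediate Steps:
r(B, z) = -5 + 4*z + B*z (r(B, z) = (B*z + 4*z) - 5 = (4*z + B*z) - 5 = -5 + 4*z + B*z)
T(X, I) = -5 + I**2 + 4*I (T(X, I) = -5 + 4*I + I*I = -5 + 4*I + I**2 = -5 + I**2 + 4*I)
E(w) = 65 + w**2 + w*(-5 + w**2 + 4*w) (E(w) = 2 + ((w**2 + (-5 + w**2 + 4*w)*w) + 63) = 2 + ((w**2 + w*(-5 + w**2 + 4*w)) + 63) = 2 + (63 + w**2 + w*(-5 + w**2 + 4*w)) = 65 + w**2 + w*(-5 + w**2 + 4*w))
(17097 + E(52)) + 15664 = (17097 + (65 + 52**3 - 5*52 + 5*52**2)) + 15664 = (17097 + (65 + 140608 - 260 + 5*2704)) + 15664 = (17097 + (65 + 140608 - 260 + 13520)) + 15664 = (17097 + 153933) + 15664 = 171030 + 15664 = 186694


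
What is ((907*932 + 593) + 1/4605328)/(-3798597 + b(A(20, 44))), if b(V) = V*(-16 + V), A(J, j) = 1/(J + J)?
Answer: -389572524577700/1749378696406887 ≈ -0.22269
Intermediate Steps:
A(J, j) = 1/(2*J)
((907*932 + 593) + 1/4605328)/(-3798597 + b(A(20, 44))) = ((907*932 + 593) + 1/4605328)/(-3798597 + ((1/2)/20)*(-16 + (1/2)/20)) = ((845324 + 593) + 1/4605328)/(-3798597 + ((1/2)*(1/20))*(-16 + (1/2)*(1/20))) = (845917 + 1/4605328)/(-3798597 + (-16 + 1/40)/40) = 3895725245777/(4605328*(-3798597 + (1/40)*(-639/40))) = 3895725245777/(4605328*(-3798597 - 639/1600)) = 3895725245777/(4605328*(-6077755839/1600)) = (3895725245777/4605328)*(-1600/6077755839) = -389572524577700/1749378696406887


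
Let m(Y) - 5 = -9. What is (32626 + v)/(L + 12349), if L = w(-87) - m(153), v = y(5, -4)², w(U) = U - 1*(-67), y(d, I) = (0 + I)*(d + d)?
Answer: 34226/12333 ≈ 2.7752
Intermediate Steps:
m(Y) = -4 (m(Y) = 5 - 9 = -4)
y(d, I) = 2*I*d (y(d, I) = I*(2*d) = 2*I*d)
w(U) = 67 + U (w(U) = U + 67 = 67 + U)
v = 1600 (v = (2*(-4)*5)² = (-40)² = 1600)
L = -16 (L = (67 - 87) - 1*(-4) = -20 + 4 = -16)
(32626 + v)/(L + 12349) = (32626 + 1600)/(-16 + 12349) = 34226/12333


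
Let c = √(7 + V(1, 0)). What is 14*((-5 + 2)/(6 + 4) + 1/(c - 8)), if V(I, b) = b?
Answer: -1757/285 - 14*√7/57 ≈ -6.8147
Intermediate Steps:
c = √7 (c = √(7 + 0) = √7 ≈ 2.6458)
14*((-5 + 2)/(6 + 4) + 1/(c - 8)) = 14*((-5 + 2)/(6 + 4) + 1/(√7 - 8)) = 14*(-3/10 + 1/(-8 + √7)) = -21/5 + 14/(-8 + √7)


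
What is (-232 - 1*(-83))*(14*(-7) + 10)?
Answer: 13112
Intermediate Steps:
(-232 - 1*(-83))*(14*(-7) + 10) = (-232 + 83)*(-98 + 10) = -149*(-88) = 13112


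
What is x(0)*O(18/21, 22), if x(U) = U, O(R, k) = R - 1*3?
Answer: 0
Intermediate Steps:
O(R, k) = -3 + R (O(R, k) = R - 3 = -3 + R)
x(0)*O(18/21, 22) = 0*(-3 + 18/21) = 0*(-3 + 18*(1/21)) = 0*(-3 + 6/7) = 0*(-15/7) = 0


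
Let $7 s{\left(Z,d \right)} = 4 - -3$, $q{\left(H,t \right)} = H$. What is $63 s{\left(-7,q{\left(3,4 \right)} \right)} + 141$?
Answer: $204$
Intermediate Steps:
$s{\left(Z,d \right)} = 1$ ($s{\left(Z,d \right)} = \frac{4 - -3}{7} = \frac{4 + 3}{7} = \frac{1}{7} \cdot 7 = 1$)
$63 s{\left(-7,q{\left(3,4 \right)} \right)} + 141 = 63 \cdot 1 + 141 = 63 + 141 = 204$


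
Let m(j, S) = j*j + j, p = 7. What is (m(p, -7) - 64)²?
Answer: 64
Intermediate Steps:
m(j, S) = j + j² (m(j, S) = j² + j = j + j²)
(m(p, -7) - 64)² = (7*(1 + 7) - 64)² = (7*8 - 64)² = (56 - 64)² = (-8)² = 64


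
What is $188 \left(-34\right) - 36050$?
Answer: $-42442$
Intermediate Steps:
$188 \left(-34\right) - 36050 = -6392 - 36050 = -42442$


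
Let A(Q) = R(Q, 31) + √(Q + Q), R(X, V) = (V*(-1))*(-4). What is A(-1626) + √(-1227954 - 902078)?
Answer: 124 + 2*I*√813 + 4*I*√133127 ≈ 124.0 + 1516.5*I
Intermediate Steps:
R(X, V) = 4*V (R(X, V) = -V*(-4) = 4*V)
A(Q) = 124 + √2*√Q (A(Q) = 4*31 + √(Q + Q) = 124 + √(2*Q) = 124 + √2*√Q)
A(-1626) + √(-1227954 - 902078) = (124 + √2*√(-1626)) + √(-1227954 - 902078) = (124 + √2*(I*√1626)) + √(-2130032) = (124 + 2*I*√813) + 4*I*√133127 = 124 + 2*I*√813 + 4*I*√133127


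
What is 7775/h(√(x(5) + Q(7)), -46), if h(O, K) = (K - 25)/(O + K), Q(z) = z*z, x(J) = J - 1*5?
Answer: 303225/71 ≈ 4270.8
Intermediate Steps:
x(J) = -5 + J (x(J) = J - 5 = -5 + J)
Q(z) = z²
h(O, K) = (-25 + K)/(K + O)
7775/h(√(x(5) + Q(7)), -46) = 7775/(((-25 - 46)/(-46 + √((-5 + 5) + 7²)))) = 7775/((-71/(-46 + √(0 + 49)))) = 7775/((-71/(-46 + √49))) = 7775/((-71/(-46 + 7))) = 7775/((-71/(-39))) = 7775/((-1/39*(-71))) = 7775/(71/39) = 7775*(39/71) = 303225/71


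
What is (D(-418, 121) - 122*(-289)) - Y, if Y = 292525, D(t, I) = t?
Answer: -257685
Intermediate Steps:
(D(-418, 121) - 122*(-289)) - Y = (-418 - 122*(-289)) - 1*292525 = (-418 - 1*(-35258)) - 292525 = (-418 + 35258) - 292525 = 34840 - 292525 = -257685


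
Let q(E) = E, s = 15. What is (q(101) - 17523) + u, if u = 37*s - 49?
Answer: -16916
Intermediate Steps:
u = 506 (u = 37*15 - 49 = 555 - 49 = 506)
(q(101) - 17523) + u = (101 - 17523) + 506 = -17422 + 506 = -16916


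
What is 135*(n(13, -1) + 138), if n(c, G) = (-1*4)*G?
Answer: 19170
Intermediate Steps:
n(c, G) = -4*G
135*(n(13, -1) + 138) = 135*(-4*(-1) + 138) = 135*(4 + 138) = 135*142 = 19170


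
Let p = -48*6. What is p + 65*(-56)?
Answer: -3928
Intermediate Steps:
p = -288
p + 65*(-56) = -288 + 65*(-56) = -288 - 3640 = -3928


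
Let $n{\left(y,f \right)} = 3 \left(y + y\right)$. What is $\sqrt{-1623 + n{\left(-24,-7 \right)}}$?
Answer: $i \sqrt{1767} \approx 42.036 i$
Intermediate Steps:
$n{\left(y,f \right)} = 6 y$ ($n{\left(y,f \right)} = 3 \cdot 2 y = 6 y$)
$\sqrt{-1623 + n{\left(-24,-7 \right)}} = \sqrt{-1623 + 6 \left(-24\right)} = \sqrt{-1623 - 144} = \sqrt{-1767} = i \sqrt{1767}$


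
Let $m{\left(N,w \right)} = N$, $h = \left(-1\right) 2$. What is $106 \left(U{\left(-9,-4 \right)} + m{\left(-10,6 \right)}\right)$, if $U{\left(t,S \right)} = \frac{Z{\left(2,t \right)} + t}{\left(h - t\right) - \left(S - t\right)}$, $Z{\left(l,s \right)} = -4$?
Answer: $-1749$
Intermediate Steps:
$h = -2$
$U{\left(t,S \right)} = \frac{-4 + t}{-2 - S}$ ($U{\left(t,S \right)} = \frac{-4 + t}{\left(-2 - t\right) - \left(S - t\right)} = \frac{-4 + t}{-2 - S}$)
$106 \left(U{\left(-9,-4 \right)} + m{\left(-10,6 \right)}\right) = 106 \left(\frac{4 - -9}{2 - 4} - 10\right) = 106 \left(\frac{4 + 9}{-2} - 10\right) = 106 \left(\left(- \frac{1}{2}\right) 13 - 10\right) = 106 \left(- \frac{13}{2} - 10\right) = 106 \left(- \frac{33}{2}\right) = -1749$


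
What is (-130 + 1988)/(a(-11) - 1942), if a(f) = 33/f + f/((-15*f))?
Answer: -13935/14588 ≈ -0.95524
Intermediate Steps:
a(f) = -1/15 + 33/f (a(f) = 33/f + f*(-1/(15*f)) = 33/f - 1/15 = -1/15 + 33/f)
(-130 + 1988)/(a(-11) - 1942) = (-130 + 1988)/((1/15)*(495 - 1*(-11))/(-11) - 1942) = 1858/((1/15)*(-1/11)*(495 + 11) - 1942) = 1858/((1/15)*(-1/11)*506 - 1942) = 1858/(-46/15 - 1942) = 1858/(-29176/15) = 1858*(-15/29176) = -13935/14588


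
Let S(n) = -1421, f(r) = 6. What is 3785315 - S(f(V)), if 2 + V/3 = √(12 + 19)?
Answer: 3786736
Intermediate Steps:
V = -6 + 3*√31 (V = -6 + 3*√(12 + 19) = -6 + 3*√31 ≈ 10.703)
3785315 - S(f(V)) = 3785315 - 1*(-1421) = 3785315 + 1421 = 3786736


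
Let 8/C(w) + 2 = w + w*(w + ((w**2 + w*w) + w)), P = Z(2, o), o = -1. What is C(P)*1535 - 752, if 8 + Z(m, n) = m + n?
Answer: -461224/597 ≈ -772.57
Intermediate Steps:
Z(m, n) = -8 + m + n (Z(m, n) = -8 + (m + n) = -8 + m + n)
P = -7 (P = -8 + 2 - 1 = -7)
C(w) = 8/(-2 + w + w*(2*w + 2*w**2)) (C(w) = 8/(-2 + (w + w*(w + ((w**2 + w*w) + w)))) = 8/(-2 + (w + w*(w + ((w**2 + w**2) + w)))) = 8/(-2 + (w + w*(w + (2*w**2 + w)))) = 8/(-2 + (w + w*(w + (w + 2*w**2)))) = 8/(-2 + (w + w*(2*w + 2*w**2))) = 8/(-2 + w + w*(2*w + 2*w**2)))
C(P)*1535 - 752 = (8/(-2 - 7 + 2*(-7)**2 + 2*(-7)**3))*1535 - 752 = (8/(-2 - 7 + 2*49 + 2*(-343)))*1535 - 752 = (8/(-2 - 7 + 98 - 686))*1535 - 752 = (8/(-597))*1535 - 752 = (8*(-1/597))*1535 - 752 = -8/597*1535 - 752 = -12280/597 - 752 = -461224/597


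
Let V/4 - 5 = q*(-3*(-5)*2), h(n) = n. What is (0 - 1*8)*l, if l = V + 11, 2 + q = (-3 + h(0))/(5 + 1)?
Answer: 2152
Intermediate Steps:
q = -5/2 (q = -2 + (-3 + 0)/(5 + 1) = -2 - 3/6 = -2 - 3*⅙ = -2 - ½ = -5/2 ≈ -2.5000)
V = -280 (V = 20 + 4*(-5*(-3*(-5))*2/2) = 20 + 4*(-75*2/2) = 20 + 4*(-5/2*30) = 20 + 4*(-75) = 20 - 300 = -280)
l = -269 (l = -280 + 11 = -269)
(0 - 1*8)*l = (0 - 1*8)*(-269) = (0 - 8)*(-269) = -8*(-269) = 2152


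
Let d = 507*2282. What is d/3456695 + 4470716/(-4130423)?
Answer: -970464511238/1297964775635 ≈ -0.74768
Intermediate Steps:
d = 1156974
d/3456695 + 4470716/(-4130423) = 1156974/3456695 + 4470716/(-4130423) = 1156974*(1/3456695) + 4470716*(-1/4130423) = 1156974/3456695 - 4470716/4130423 = -970464511238/1297964775635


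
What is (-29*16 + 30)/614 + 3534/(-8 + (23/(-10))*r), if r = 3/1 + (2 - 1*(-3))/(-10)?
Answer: -4351687/16885 ≈ -257.73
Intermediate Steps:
r = 5/2 (r = 3*1 + (2 + 3)*(-⅒) = 3 + 5*(-⅒) = 3 - ½ = 5/2 ≈ 2.5000)
(-29*16 + 30)/614 + 3534/(-8 + (23/(-10))*r) = (-29*16 + 30)/614 + 3534/(-8 + (23/(-10))*(5/2)) = (-464 + 30)*(1/614) + 3534/(-8 + (23*(-⅒))*(5/2)) = -434*1/614 + 3534/(-8 - 23/10*5/2) = -217/307 + 3534/(-8 - 23/4) = -217/307 + 3534/(-55/4) = -217/307 + 3534*(-4/55) = -217/307 - 14136/55 = -4351687/16885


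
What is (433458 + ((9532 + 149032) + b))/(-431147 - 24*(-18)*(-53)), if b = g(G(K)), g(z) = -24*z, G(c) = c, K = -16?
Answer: -592406/454043 ≈ -1.3047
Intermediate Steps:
b = 384 (b = -24*(-16) = 384)
(433458 + ((9532 + 149032) + b))/(-431147 - 24*(-18)*(-53)) = (433458 + ((9532 + 149032) + 384))/(-431147 - 24*(-18)*(-53)) = (433458 + (158564 + 384))/(-431147 + 432*(-53)) = (433458 + 158948)/(-431147 - 22896) = 592406/(-454043) = 592406*(-1/454043) = -592406/454043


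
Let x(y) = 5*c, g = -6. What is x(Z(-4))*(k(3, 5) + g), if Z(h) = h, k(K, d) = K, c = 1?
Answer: -15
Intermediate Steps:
x(y) = 5 (x(y) = 5*1 = 5)
x(Z(-4))*(k(3, 5) + g) = 5*(3 - 6) = 5*(-3) = -15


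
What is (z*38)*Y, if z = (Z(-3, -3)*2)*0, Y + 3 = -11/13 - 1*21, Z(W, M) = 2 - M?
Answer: 0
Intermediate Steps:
Y = -323/13 (Y = -3 + (-11/13 - 1*21) = -3 + (-11*1/13 - 21) = -3 + (-11/13 - 21) = -3 - 284/13 = -323/13 ≈ -24.846)
z = 0 (z = ((2 - 1*(-3))*2)*0 = ((2 + 3)*2)*0 = (5*2)*0 = 10*0 = 0)
(z*38)*Y = (0*38)*(-323/13) = 0*(-323/13) = 0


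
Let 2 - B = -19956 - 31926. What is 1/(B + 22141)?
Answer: 1/74025 ≈ 1.3509e-5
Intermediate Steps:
B = 51884 (B = 2 - (-19956 - 31926) = 2 - 1*(-51882) = 2 + 51882 = 51884)
1/(B + 22141) = 1/(51884 + 22141) = 1/74025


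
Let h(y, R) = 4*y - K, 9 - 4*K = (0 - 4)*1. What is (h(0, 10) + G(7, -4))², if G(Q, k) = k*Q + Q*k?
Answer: 56169/16 ≈ 3510.6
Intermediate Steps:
G(Q, k) = 2*Q*k (G(Q, k) = Q*k + Q*k = 2*Q*k)
K = 13/4 (K = 9/4 - (0 - 4)/4 = 9/4 - (-1) = 9/4 - ¼*(-4) = 9/4 + 1 = 13/4 ≈ 3.2500)
h(y, R) = -13/4 + 4*y (h(y, R) = 4*y - 1*13/4 = 4*y - 13/4 = -13/4 + 4*y)
(h(0, 10) + G(7, -4))² = ((-13/4 + 4*0) + 2*7*(-4))² = ((-13/4 + 0) - 56)² = (-13/4 - 56)² = (-237/4)² = 56169/16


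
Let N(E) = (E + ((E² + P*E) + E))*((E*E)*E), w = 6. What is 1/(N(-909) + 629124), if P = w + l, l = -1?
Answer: -1/615831741817698 ≈ -1.6238e-15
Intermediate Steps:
P = 5 (P = 6 - 1 = 5)
N(E) = E³*(E² + 7*E) (N(E) = (E + ((E² + 5*E) + E))*((E*E)*E) = (E + (E² + 6*E))*(E²*E) = (E² + 7*E)*E³ = E³*(E² + 7*E))
1/(N(-909) + 629124) = 1/((-909)⁴*(7 - 909) + 629124) = 1/(682740290961*(-902) + 629124) = 1/(-615831742446822 + 629124) = 1/(-615831741817698) = -1/615831741817698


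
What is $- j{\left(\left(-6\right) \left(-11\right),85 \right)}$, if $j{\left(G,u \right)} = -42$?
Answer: $42$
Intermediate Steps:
$- j{\left(\left(-6\right) \left(-11\right),85 \right)} = \left(-1\right) \left(-42\right) = 42$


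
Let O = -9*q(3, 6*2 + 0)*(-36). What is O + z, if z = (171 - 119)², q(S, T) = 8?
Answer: 5296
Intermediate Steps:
O = 2592 (O = -9*8*(-36) = -72*(-36) = 2592)
z = 2704 (z = 52² = 2704)
O + z = 2592 + 2704 = 5296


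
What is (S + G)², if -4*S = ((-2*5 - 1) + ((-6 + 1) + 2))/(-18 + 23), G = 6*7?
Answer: 182329/100 ≈ 1823.3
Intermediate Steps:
G = 42
S = 7/10 (S = -((-2*5 - 1) + ((-6 + 1) + 2))/(4*(-18 + 23)) = -((-10 - 1) + (-5 + 2))/(4*5) = -(-11 - 3)/(4*5) = -(-7)/(2*5) = -¼*(-14/5) = 7/10 ≈ 0.70000)
(S + G)² = (7/10 + 42)² = (427/10)² = 182329/100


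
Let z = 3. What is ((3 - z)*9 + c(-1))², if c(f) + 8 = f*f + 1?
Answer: 36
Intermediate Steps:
c(f) = -7 + f² (c(f) = -8 + (f*f + 1) = -8 + (f² + 1) = -8 + (1 + f²) = -7 + f²)
((3 - z)*9 + c(-1))² = ((3 - 1*3)*9 + (-7 + (-1)²))² = ((3 - 3)*9 + (-7 + 1))² = (0*9 - 6)² = (0 - 6)² = (-6)² = 36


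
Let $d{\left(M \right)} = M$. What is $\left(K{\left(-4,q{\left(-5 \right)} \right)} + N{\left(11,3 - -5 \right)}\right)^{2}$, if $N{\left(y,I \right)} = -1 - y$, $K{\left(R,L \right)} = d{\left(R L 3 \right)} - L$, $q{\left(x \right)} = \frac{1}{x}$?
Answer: $\frac{2209}{25} \approx 88.36$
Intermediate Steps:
$K{\left(R,L \right)} = - L + 3 L R$ ($K{\left(R,L \right)} = R L 3 - L = L R 3 - L = 3 L R - L = - L + 3 L R$)
$\left(K{\left(-4,q{\left(-5 \right)} \right)} + N{\left(11,3 - -5 \right)}\right)^{2} = \left(\frac{-1 + 3 \left(-4\right)}{-5} - 12\right)^{2} = \left(- \frac{-1 - 12}{5} - 12\right)^{2} = \left(\left(- \frac{1}{5}\right) \left(-13\right) - 12\right)^{2} = \left(\frac{13}{5} - 12\right)^{2} = \left(- \frac{47}{5}\right)^{2} = \frac{2209}{25}$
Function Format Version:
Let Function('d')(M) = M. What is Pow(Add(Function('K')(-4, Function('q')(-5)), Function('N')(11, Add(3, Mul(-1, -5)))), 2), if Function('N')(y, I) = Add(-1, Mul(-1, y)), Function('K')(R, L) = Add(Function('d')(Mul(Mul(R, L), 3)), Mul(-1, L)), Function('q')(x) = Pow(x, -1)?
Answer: Rational(2209, 25) ≈ 88.360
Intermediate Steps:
Function('K')(R, L) = Add(Mul(-1, L), Mul(3, L, R)) (Function('K')(R, L) = Add(Mul(Mul(R, L), 3), Mul(-1, L)) = Add(Mul(Mul(L, R), 3), Mul(-1, L)) = Add(Mul(3, L, R), Mul(-1, L)) = Add(Mul(-1, L), Mul(3, L, R)))
Pow(Add(Function('K')(-4, Function('q')(-5)), Function('N')(11, Add(3, Mul(-1, -5)))), 2) = Pow(Add(Mul(Pow(-5, -1), Add(-1, Mul(3, -4))), Add(-1, Mul(-1, 11))), 2) = Pow(Add(Mul(Rational(-1, 5), Add(-1, -12)), Add(-1, -11)), 2) = Pow(Add(Mul(Rational(-1, 5), -13), -12), 2) = Pow(Add(Rational(13, 5), -12), 2) = Pow(Rational(-47, 5), 2) = Rational(2209, 25)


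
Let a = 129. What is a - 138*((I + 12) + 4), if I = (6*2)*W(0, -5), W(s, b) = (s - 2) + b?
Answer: 9513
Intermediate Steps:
W(s, b) = -2 + b + s (W(s, b) = (-2 + s) + b = -2 + b + s)
I = -84 (I = (6*2)*(-2 - 5 + 0) = 12*(-7) = -84)
a - 138*((I + 12) + 4) = 129 - 138*((-84 + 12) + 4) = 129 - 138*(-72 + 4) = 129 - 138*(-68) = 129 + 9384 = 9513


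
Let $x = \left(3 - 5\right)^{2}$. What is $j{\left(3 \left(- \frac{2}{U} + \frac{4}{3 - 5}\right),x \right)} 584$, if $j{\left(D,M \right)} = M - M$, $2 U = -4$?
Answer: $0$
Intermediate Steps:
$U = -2$ ($U = \frac{1}{2} \left(-4\right) = -2$)
$x = 4$ ($x = \left(-2\right)^{2} = 4$)
$j{\left(D,M \right)} = 0$
$j{\left(3 \left(- \frac{2}{U} + \frac{4}{3 - 5}\right),x \right)} 584 = 0 \cdot 584 = 0$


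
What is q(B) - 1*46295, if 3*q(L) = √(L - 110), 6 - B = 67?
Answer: -46295 + I*√19 ≈ -46295.0 + 4.3589*I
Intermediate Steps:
B = -61 (B = 6 - 1*67 = 6 - 67 = -61)
q(L) = √(-110 + L)/3 (q(L) = √(L - 110)/3 = √(-110 + L)/3)
q(B) - 1*46295 = √(-110 - 61)/3 - 1*46295 = √(-171)/3 - 46295 = (3*I*√19)/3 - 46295 = I*√19 - 46295 = -46295 + I*√19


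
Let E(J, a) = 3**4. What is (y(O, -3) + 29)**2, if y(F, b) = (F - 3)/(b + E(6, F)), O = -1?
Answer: 1274641/1521 ≈ 838.03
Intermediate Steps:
E(J, a) = 81
y(F, b) = (-3 + F)/(81 + b) (y(F, b) = (F - 3)/(b + 81) = (-3 + F)/(81 + b))
(y(O, -3) + 29)**2 = ((-3 - 1)/(81 - 3) + 29)**2 = (-4/78 + 29)**2 = ((1/78)*(-4) + 29)**2 = (-2/39 + 29)**2 = (1129/39)**2 = 1274641/1521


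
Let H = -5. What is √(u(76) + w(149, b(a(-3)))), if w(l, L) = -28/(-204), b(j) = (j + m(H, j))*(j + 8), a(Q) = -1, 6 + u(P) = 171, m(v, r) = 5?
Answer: √429522/51 ≈ 12.851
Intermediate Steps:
u(P) = 165 (u(P) = -6 + 171 = 165)
b(j) = (5 + j)*(8 + j) (b(j) = (j + 5)*(j + 8) = (5 + j)*(8 + j))
w(l, L) = 7/51 (w(l, L) = -28*(-1/204) = 7/51)
√(u(76) + w(149, b(a(-3)))) = √(165 + 7/51) = √(8422/51) = √429522/51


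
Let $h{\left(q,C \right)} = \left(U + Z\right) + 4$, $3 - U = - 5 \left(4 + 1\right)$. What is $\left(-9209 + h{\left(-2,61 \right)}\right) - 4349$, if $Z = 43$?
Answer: $-13483$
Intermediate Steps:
$U = 28$ ($U = 3 - - 5 \left(4 + 1\right) = 3 - \left(-5\right) 5 = 3 - -25 = 3 + 25 = 28$)
$h{\left(q,C \right)} = 75$ ($h{\left(q,C \right)} = \left(28 + 43\right) + 4 = 71 + 4 = 75$)
$\left(-9209 + h{\left(-2,61 \right)}\right) - 4349 = \left(-9209 + 75\right) - 4349 = -9134 - 4349 = -13483$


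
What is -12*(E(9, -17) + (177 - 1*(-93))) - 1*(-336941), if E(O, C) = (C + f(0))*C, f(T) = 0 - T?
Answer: 330233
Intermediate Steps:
f(T) = -T
E(O, C) = C² (E(O, C) = (C - 1*0)*C = (C + 0)*C = C*C = C²)
-12*(E(9, -17) + (177 - 1*(-93))) - 1*(-336941) = -12*((-17)² + (177 - 1*(-93))) - 1*(-336941) = -12*(289 + (177 + 93)) + 336941 = -12*(289 + 270) + 336941 = -12*559 + 336941 = -6708 + 336941 = 330233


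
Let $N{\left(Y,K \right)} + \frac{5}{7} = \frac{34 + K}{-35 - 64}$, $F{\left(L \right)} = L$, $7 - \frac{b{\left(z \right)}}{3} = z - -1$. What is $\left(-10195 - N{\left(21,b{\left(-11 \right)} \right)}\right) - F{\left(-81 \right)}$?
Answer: $- \frac{7007912}{693} \approx -10112.0$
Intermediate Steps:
$b{\left(z \right)} = 18 - 3 z$ ($b{\left(z \right)} = 21 - 3 \left(z - -1\right) = 21 - 3 \left(z + 1\right) = 21 - 3 \left(1 + z\right) = 21 - \left(3 + 3 z\right) = 18 - 3 z$)
$N{\left(Y,K \right)} = - \frac{733}{693} - \frac{K}{99}$ ($N{\left(Y,K \right)} = - \frac{5}{7} + \frac{34 + K}{-35 - 64} = - \frac{5}{7} + \frac{34 + K}{-99} = - \frac{5}{7} + \left(34 + K\right) \left(- \frac{1}{99}\right) = - \frac{5}{7} - \left(\frac{34}{99} + \frac{K}{99}\right) = - \frac{733}{693} - \frac{K}{99}$)
$\left(-10195 - N{\left(21,b{\left(-11 \right)} \right)}\right) - F{\left(-81 \right)} = \left(-10195 - \left(- \frac{733}{693} - \frac{18 - -33}{99}\right)\right) - -81 = \left(-10195 - \left(- \frac{733}{693} - \frac{18 + 33}{99}\right)\right) + 81 = \left(-10195 - \left(- \frac{733}{693} - \frac{17}{33}\right)\right) + 81 = \left(-10195 - - \frac{1090}{693}\right) + 81 = \left(-10195 + \frac{1090}{693}\right) + 81 = - \frac{7064045}{693} + 81 = - \frac{7007912}{693}$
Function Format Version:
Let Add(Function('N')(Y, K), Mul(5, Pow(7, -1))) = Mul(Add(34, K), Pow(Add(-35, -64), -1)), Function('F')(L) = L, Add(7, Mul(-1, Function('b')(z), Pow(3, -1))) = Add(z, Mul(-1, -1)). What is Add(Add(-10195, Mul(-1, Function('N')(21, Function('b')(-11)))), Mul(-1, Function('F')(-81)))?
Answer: Rational(-7007912, 693) ≈ -10112.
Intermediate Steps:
Function('b')(z) = Add(18, Mul(-3, z)) (Function('b')(z) = Add(21, Mul(-3, Add(z, Mul(-1, -1)))) = Add(21, Mul(-3, Add(z, 1))) = Add(21, Mul(-3, Add(1, z))) = Add(21, Add(-3, Mul(-3, z))) = Add(18, Mul(-3, z)))
Function('N')(Y, K) = Add(Rational(-733, 693), Mul(Rational(-1, 99), K)) (Function('N')(Y, K) = Add(Rational(-5, 7), Mul(Add(34, K), Pow(Add(-35, -64), -1))) = Add(Rational(-5, 7), Mul(Add(34, K), Pow(-99, -1))) = Add(Rational(-5, 7), Mul(Add(34, K), Rational(-1, 99))) = Add(Rational(-5, 7), Add(Rational(-34, 99), Mul(Rational(-1, 99), K))) = Add(Rational(-733, 693), Mul(Rational(-1, 99), K)))
Add(Add(-10195, Mul(-1, Function('N')(21, Function('b')(-11)))), Mul(-1, Function('F')(-81))) = Add(Add(-10195, Mul(-1, Add(Rational(-733, 693), Mul(Rational(-1, 99), Add(18, Mul(-3, -11)))))), Mul(-1, -81)) = Add(Add(-10195, Mul(-1, Add(Rational(-733, 693), Mul(Rational(-1, 99), Add(18, 33))))), 81) = Add(Add(-10195, Mul(-1, Add(Rational(-733, 693), Mul(Rational(-1, 99), 51)))), 81) = Add(Add(-10195, Mul(-1, Add(Rational(-733, 693), Rational(-17, 33)))), 81) = Add(Add(-10195, Mul(-1, Rational(-1090, 693))), 81) = Add(Add(-10195, Rational(1090, 693)), 81) = Add(Rational(-7064045, 693), 81) = Rational(-7007912, 693)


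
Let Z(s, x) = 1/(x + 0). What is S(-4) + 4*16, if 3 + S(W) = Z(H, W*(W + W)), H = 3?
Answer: 1953/32 ≈ 61.031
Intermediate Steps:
Z(s, x) = 1/x
S(W) = -3 + 1/(2*W²) (S(W) = -3 + 1/(W*(W + W)) = -3 + 1/(W*(2*W)) = -3 + 1/(2*W²))
S(-4) + 4*16 = (-3 + (½)/(-4)²) + 4*16 = (-3 + (½)*(1/16)) + 64 = (-3 + 1/32) + 64 = -95/32 + 64 = 1953/32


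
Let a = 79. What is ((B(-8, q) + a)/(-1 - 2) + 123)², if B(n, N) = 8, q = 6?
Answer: 8836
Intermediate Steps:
((B(-8, q) + a)/(-1 - 2) + 123)² = ((8 + 79)/(-1 - 2) + 123)² = (87/(-3) + 123)² = (87*(-⅓) + 123)² = (-29 + 123)² = 94² = 8836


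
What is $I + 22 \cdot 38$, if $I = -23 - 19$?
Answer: $794$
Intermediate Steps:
$I = -42$ ($I = -23 - 19 = -42$)
$I + 22 \cdot 38 = -42 + 22 \cdot 38 = -42 + 836 = 794$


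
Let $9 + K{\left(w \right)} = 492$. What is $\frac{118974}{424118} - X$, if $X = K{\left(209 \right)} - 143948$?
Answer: $\frac{30423103922}{212059} \approx 1.4347 \cdot 10^{5}$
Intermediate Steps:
$K{\left(w \right)} = 483$ ($K{\left(w \right)} = -9 + 492 = 483$)
$X = -143465$ ($X = 483 - 143948 = -143465$)
$\frac{118974}{424118} - X = \frac{118974}{424118} - -143465 = 118974 \cdot \frac{1}{424118} + 143465 = \frac{59487}{212059} + 143465 = \frac{30423103922}{212059}$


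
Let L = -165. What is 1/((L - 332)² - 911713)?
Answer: -1/664704 ≈ -1.5044e-6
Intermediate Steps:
1/((L - 332)² - 911713) = 1/((-165 - 332)² - 911713) = 1/((-497)² - 911713) = 1/(247009 - 911713) = 1/(-664704) = -1/664704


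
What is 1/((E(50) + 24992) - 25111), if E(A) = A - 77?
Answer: -1/146 ≈ -0.0068493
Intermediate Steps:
E(A) = -77 + A
1/((E(50) + 24992) - 25111) = 1/(((-77 + 50) + 24992) - 25111) = 1/((-27 + 24992) - 25111) = 1/(24965 - 25111) = 1/(-146) = -1/146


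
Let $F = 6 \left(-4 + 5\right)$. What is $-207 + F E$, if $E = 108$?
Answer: $441$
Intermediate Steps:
$F = 6$ ($F = 6 \cdot 1 = 6$)
$-207 + F E = -207 + 6 \cdot 108 = -207 + 648 = 441$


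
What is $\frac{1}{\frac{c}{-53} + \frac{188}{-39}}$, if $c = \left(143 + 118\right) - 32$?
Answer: $- \frac{2067}{18895} \approx -0.10939$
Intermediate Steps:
$c = 229$ ($c = 261 - 32 = 229$)
$\frac{1}{\frac{c}{-53} + \frac{188}{-39}} = \frac{1}{\frac{229}{-53} + \frac{188}{-39}} = \frac{1}{229 \left(- \frac{1}{53}\right) + 188 \left(- \frac{1}{39}\right)} = \frac{1}{- \frac{229}{53} - \frac{188}{39}} = \frac{1}{- \frac{18895}{2067}} = - \frac{2067}{18895}$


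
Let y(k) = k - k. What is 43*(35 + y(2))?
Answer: 1505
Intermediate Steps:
y(k) = 0
43*(35 + y(2)) = 43*(35 + 0) = 43*35 = 1505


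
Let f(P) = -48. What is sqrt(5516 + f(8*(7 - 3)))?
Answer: 2*sqrt(1367) ≈ 73.946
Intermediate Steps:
sqrt(5516 + f(8*(7 - 3))) = sqrt(5516 - 48) = sqrt(5468) = 2*sqrt(1367)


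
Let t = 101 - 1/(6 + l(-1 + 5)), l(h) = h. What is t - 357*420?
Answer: -1498391/10 ≈ -1.4984e+5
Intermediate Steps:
t = 1009/10 (t = 101 - 1/(6 + (-1 + 5)) = 101 - 1/(6 + 4) = 101 - 1/10 = 101 - 1*⅒ = 101 - ⅒ = 1009/10 ≈ 100.90)
t - 357*420 = 1009/10 - 357*420 = 1009/10 - 149940 = -1498391/10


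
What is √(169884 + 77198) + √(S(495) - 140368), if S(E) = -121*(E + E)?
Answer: 11*√2042 + I*√260158 ≈ 497.07 + 510.06*I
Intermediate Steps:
S(E) = -242*E
√(169884 + 77198) + √(S(495) - 140368) = √(169884 + 77198) + √(-242*495 - 140368) = √247082 + √(-119790 - 140368) = 11*√2042 + √(-260158) = 11*√2042 + I*√260158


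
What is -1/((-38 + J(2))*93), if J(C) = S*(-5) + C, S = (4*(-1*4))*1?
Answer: -1/4092 ≈ -0.00024438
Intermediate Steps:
S = -16 (S = (4*(-4))*1 = -16*1 = -16)
J(C) = 80 + C (J(C) = -16*(-5) + C = 80 + C)
-1/((-38 + J(2))*93) = -1/((-38 + (80 + 2))*93) = -1/((-38 + 82)*93) = -1/(44*93) = -1/4092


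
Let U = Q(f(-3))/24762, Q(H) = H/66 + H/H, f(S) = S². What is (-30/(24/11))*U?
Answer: -125/198096 ≈ -0.00063101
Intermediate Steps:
Q(H) = 1 + H/66 (Q(H) = H*(1/66) + 1 = H/66 + 1 = 1 + H/66)
U = 25/544764 (U = (1 + (1/66)*(-3)²)/24762 = (1 + (1/66)*9)*(1/24762) = (1 + 3/22)*(1/24762) = (25/22)*(1/24762) = 25/544764 ≈ 4.5891e-5)
(-30/(24/11))*U = -30/(24/11)*(25/544764) = -30/(24*(1/11))*(25/544764) = -30/24/11*(25/544764) = -30*11/24*(25/544764) = -55/4*25/544764 = -125/198096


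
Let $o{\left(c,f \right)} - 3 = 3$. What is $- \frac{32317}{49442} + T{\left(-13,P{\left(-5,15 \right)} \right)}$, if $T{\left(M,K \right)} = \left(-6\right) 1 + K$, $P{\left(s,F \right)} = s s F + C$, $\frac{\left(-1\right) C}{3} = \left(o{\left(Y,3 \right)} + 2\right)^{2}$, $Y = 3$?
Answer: $\frac{8718917}{49442} \approx 176.35$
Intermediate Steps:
$o{\left(c,f \right)} = 6$ ($o{\left(c,f \right)} = 3 + 3 = 6$)
$C = -192$ ($C = - 3 \left(6 + 2\right)^{2} = - 3 \cdot 8^{2} = \left(-3\right) 64 = -192$)
$P{\left(s,F \right)} = -192 + F s^{2}$ ($P{\left(s,F \right)} = s s F - 192 = s^{2} F - 192 = F s^{2} - 192 = -192 + F s^{2}$)
$T{\left(M,K \right)} = -6 + K$
$- \frac{32317}{49442} + T{\left(-13,P{\left(-5,15 \right)} \right)} = - \frac{32317}{49442} - \left(198 - 375\right) = \left(-32317\right) \frac{1}{49442} + \left(-6 + \left(-192 + 15 \cdot 25\right)\right) = - \frac{32317}{49442} + \left(-6 + \left(-192 + 375\right)\right) = - \frac{32317}{49442} + \left(-6 + 183\right) = - \frac{32317}{49442} + 177 = \frac{8718917}{49442}$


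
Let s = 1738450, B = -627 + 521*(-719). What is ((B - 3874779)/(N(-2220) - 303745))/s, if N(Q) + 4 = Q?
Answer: 850001/106382361610 ≈ 7.9900e-6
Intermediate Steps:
B = -375226 (B = -627 - 374599 = -375226)
N(Q) = -4 + Q
((B - 3874779)/(N(-2220) - 303745))/s = ((-375226 - 3874779)/((-4 - 2220) - 303745))/1738450 = -4250005/(-2224 - 303745)*(1/1738450) = -4250005/(-305969)*(1/1738450) = -4250005*(-1/305969)*(1/1738450) = (4250005/305969)*(1/1738450) = 850001/106382361610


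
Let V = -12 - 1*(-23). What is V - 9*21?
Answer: -178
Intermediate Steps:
V = 11 (V = -12 + 23 = 11)
V - 9*21 = 11 - 9*21 = 11 - 189 = -178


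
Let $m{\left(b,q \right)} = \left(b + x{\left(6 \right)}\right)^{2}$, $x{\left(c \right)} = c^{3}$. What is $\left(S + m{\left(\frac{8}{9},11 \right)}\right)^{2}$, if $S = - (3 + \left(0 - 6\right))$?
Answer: $\frac{14520268439209}{6561} \approx 2.2131 \cdot 10^{9}$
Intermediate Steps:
$m{\left(b,q \right)} = \left(216 + b\right)^{2}$ ($m{\left(b,q \right)} = \left(b + 6^{3}\right)^{2} = \left(b + 216\right)^{2} = \left(216 + b\right)^{2}$)
$S = 3$ ($S = - (3 + \left(0 - 6\right)) = - (3 - 6) = \left(-1\right) \left(-3\right) = 3$)
$\left(S + m{\left(\frac{8}{9},11 \right)}\right)^{2} = \left(3 + \left(216 + \frac{8}{9}\right)^{2}\right)^{2} = \left(3 + \left(\frac{1952}{9}\right)^{2}\right)^{2} = \left(3 + \frac{3810304}{81}\right)^{2} = \left(\frac{3810547}{81}\right)^{2} = \frac{14520268439209}{6561}$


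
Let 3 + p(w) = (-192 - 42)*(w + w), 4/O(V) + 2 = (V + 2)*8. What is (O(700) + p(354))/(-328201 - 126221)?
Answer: 465049723/1275562554 ≈ 0.36458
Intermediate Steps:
O(V) = 4/(14 + 8*V) (O(V) = 4/(-2 + (V + 2)*8) = 4/(-2 + (2 + V)*8) = 4/(-2 + (16 + 8*V)) = 4/(14 + 8*V))
p(w) = -3 - 468*w (p(w) = -3 + (-192 - 42)*(w + w) = -3 - 468*w)
(O(700) + p(354))/(-328201 - 126221) = (2/(7 + 4*700) + (-3 - 468*354))/(-328201 - 126221) = (2/(7 + 2800) + (-3 - 165672))/(-454422) = (2/2807 - 165675)*(-1/454422) = -465049723/2807*(-1/454422) = 465049723/1275562554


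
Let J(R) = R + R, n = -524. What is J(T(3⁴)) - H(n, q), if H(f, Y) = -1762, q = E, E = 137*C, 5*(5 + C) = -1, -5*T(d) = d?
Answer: 8648/5 ≈ 1729.6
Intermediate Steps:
T(d) = -d/5
C = -26/5 (C = -5 + (⅕)*(-1) = -5 - ⅕ = -26/5 ≈ -5.2000)
E = -3562/5 (E = 137*(-26/5) = -3562/5 ≈ -712.40)
q = -3562/5 ≈ -712.40
J(R) = 2*R
J(T(3⁴)) - H(n, q) = 2*(-⅕*3⁴) - 1*(-1762) = 2*(-⅕*81) + 1762 = 2*(-81/5) + 1762 = -162/5 + 1762 = 8648/5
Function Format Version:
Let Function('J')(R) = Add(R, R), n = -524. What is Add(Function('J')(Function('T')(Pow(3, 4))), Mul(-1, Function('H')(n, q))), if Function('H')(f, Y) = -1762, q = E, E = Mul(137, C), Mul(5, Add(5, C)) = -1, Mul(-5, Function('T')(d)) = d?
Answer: Rational(8648, 5) ≈ 1729.6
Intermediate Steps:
Function('T')(d) = Mul(Rational(-1, 5), d)
C = Rational(-26, 5) (C = Add(-5, Mul(Rational(1, 5), -1)) = Add(-5, Rational(-1, 5)) = Rational(-26, 5) ≈ -5.2000)
E = Rational(-3562, 5) (E = Mul(137, Rational(-26, 5)) = Rational(-3562, 5) ≈ -712.40)
q = Rational(-3562, 5) ≈ -712.40
Function('J')(R) = Mul(2, R)
Add(Function('J')(Function('T')(Pow(3, 4))), Mul(-1, Function('H')(n, q))) = Add(Mul(2, Mul(Rational(-1, 5), Pow(3, 4))), Mul(-1, -1762)) = Add(Mul(2, Mul(Rational(-1, 5), 81)), 1762) = Add(Mul(2, Rational(-81, 5)), 1762) = Add(Rational(-162, 5), 1762) = Rational(8648, 5)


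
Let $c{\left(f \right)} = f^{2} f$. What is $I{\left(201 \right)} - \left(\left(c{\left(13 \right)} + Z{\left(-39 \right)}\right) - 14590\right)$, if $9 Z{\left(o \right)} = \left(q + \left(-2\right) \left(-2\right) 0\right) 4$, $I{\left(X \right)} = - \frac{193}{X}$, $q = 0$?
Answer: $\frac{2490800}{201} \approx 12392.0$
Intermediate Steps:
$c{\left(f \right)} = f^{3}$
$Z{\left(o \right)} = 0$ ($Z{\left(o \right)} = \frac{\left(0 + \left(-2\right) \left(-2\right) 0\right) 4}{9} = \frac{\left(0 + 4 \cdot 0\right) 4}{9} = \frac{\left(0 + 0\right) 4}{9} = \frac{0 \cdot 4}{9} = \frac{1}{9} \cdot 0 = 0$)
$I{\left(201 \right)} - \left(\left(c{\left(13 \right)} + Z{\left(-39 \right)}\right) - 14590\right) = - \frac{193}{201} - \left(\left(13^{3} + 0\right) - 14590\right) = \left(-193\right) \frac{1}{201} - \left(\left(2197 + 0\right) - 14590\right) = - \frac{193}{201} - \left(2197 - 14590\right) = - \frac{193}{201} - -12393 = - \frac{193}{201} + 12393 = \frac{2490800}{201}$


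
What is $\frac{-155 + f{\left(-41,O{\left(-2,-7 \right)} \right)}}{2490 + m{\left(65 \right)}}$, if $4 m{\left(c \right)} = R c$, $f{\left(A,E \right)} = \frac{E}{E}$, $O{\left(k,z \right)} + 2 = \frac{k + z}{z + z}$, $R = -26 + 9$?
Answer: $- \frac{8}{115} \approx -0.069565$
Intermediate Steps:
$R = -17$
$O{\left(k,z \right)} = -2 + \frac{k + z}{2 z}$ ($O{\left(k,z \right)} = -2 + \frac{k + z}{z + z} = -2 + \frac{k + z}{2 z}$)
$f{\left(A,E \right)} = 1$
$m{\left(c \right)} = - \frac{17 c}{4}$ ($m{\left(c \right)} = \frac{\left(-17\right) c}{4} = - \frac{17 c}{4}$)
$\frac{-155 + f{\left(-41,O{\left(-2,-7 \right)} \right)}}{2490 + m{\left(65 \right)}} = \frac{-155 + 1}{2490 - \frac{1105}{4}} = - \frac{154}{2490 - \frac{1105}{4}} = - \frac{154}{\frac{8855}{4}} = \left(-154\right) \frac{4}{8855} = - \frac{8}{115}$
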